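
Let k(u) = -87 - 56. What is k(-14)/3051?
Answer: -143/3051 ≈ -0.046870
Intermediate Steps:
k(u) = -143
k(-14)/3051 = -143/3051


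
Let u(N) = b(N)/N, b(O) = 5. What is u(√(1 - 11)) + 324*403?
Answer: 130572 - I*√10/2 ≈ 1.3057e+5 - 1.5811*I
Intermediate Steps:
u(N) = 5/N
u(√(1 - 11)) + 324*403 = 5/(√(1 - 11)) + 324*403 = 5/(√(-10)) + 130572 = 5/((I*√10)) + 130572 = 5*(-I*√10/10) + 130572 = -I*√10/2 + 130572 = 130572 - I*√10/2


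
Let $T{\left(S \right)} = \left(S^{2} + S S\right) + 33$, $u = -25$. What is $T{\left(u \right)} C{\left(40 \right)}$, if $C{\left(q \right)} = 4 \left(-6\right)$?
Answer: $-30792$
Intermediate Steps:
$C{\left(q \right)} = -24$
$T{\left(S \right)} = 33 + 2 S^{2}$ ($T{\left(S \right)} = \left(S^{2} + S^{2}\right) + 33 = 2 S^{2} + 33 = 33 + 2 S^{2}$)
$T{\left(u \right)} C{\left(40 \right)} = \left(33 + 2 \left(-25\right)^{2}\right) \left(-24\right) = \left(33 + 2 \cdot 625\right) \left(-24\right) = \left(33 + 1250\right) \left(-24\right) = 1283 \left(-24\right) = -30792$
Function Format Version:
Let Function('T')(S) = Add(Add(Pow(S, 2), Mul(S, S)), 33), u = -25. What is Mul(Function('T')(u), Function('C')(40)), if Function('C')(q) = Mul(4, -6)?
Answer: -30792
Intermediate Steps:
Function('C')(q) = -24
Function('T')(S) = Add(33, Mul(2, Pow(S, 2))) (Function('T')(S) = Add(Add(Pow(S, 2), Pow(S, 2)), 33) = Add(Mul(2, Pow(S, 2)), 33) = Add(33, Mul(2, Pow(S, 2))))
Mul(Function('T')(u), Function('C')(40)) = Mul(Add(33, Mul(2, Pow(-25, 2))), -24) = Mul(Add(33, Mul(2, 625)), -24) = Mul(Add(33, 1250), -24) = Mul(1283, -24) = -30792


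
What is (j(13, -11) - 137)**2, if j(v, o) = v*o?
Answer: 78400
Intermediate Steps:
j(v, o) = o*v
(j(13, -11) - 137)**2 = (-11*13 - 137)**2 = (-143 - 137)**2 = (-280)**2 = 78400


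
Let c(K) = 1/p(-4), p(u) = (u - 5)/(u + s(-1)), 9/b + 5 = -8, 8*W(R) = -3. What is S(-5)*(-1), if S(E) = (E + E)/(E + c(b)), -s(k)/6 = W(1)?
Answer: -360/173 ≈ -2.0809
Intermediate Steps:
W(R) = -3/8 (W(R) = (⅛)*(-3) = -3/8)
b = -9/13 (b = 9/(-5 - 8) = 9/(-13) = 9*(-1/13) = -9/13 ≈ -0.69231)
s(k) = 9/4 (s(k) = -6*(-3/8) = 9/4)
p(u) = (-5 + u)/(9/4 + u) (p(u) = (u - 5)/(u + 9/4) = (-5 + u)/(9/4 + u))
c(K) = 7/36 (c(K) = 1/(4*(-5 - 4)/(9 + 4*(-4))) = 1/(4*(-9)/(9 - 16)) = 1/(4*(-9)/(-7)) = 1/(4*(-⅐)*(-9)) = 1/(36/7) = 7/36)
S(E) = 2*E/(7/36 + E) (S(E) = (E + E)/(E + 7/36) = (2*E)/(7/36 + E) = 2*E/(7/36 + E))
S(-5)*(-1) = (72*(-5)/(7 + 36*(-5)))*(-1) = (72*(-5)/(7 - 180))*(-1) = (72*(-5)/(-173))*(-1) = (72*(-5)*(-1/173))*(-1) = (360/173)*(-1) = -360/173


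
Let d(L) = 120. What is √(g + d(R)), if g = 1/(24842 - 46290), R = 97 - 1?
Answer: √13800495758/10724 ≈ 10.954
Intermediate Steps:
R = 96
g = -1/21448 (g = 1/(-21448) = -1/21448 ≈ -4.6624e-5)
√(g + d(R)) = √(-1/21448 + 120) = √(2573759/21448) = √13800495758/10724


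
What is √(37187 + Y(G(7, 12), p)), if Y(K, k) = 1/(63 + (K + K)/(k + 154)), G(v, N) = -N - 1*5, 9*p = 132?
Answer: √586691517837/3972 ≈ 192.84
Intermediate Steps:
p = 44/3 (p = (⅑)*132 = 44/3 ≈ 14.667)
G(v, N) = -5 - N (G(v, N) = -N - 5 = -5 - N)
Y(K, k) = 1/(63 + 2*K/(154 + k)) (Y(K, k) = 1/(63 + (2*K)/(154 + k)) = 1/(63 + 2*K/(154 + k)))
√(37187 + Y(G(7, 12), p)) = √(37187 + (154 + 44/3)/(9702 + 2*(-5 - 1*12) + 63*(44/3))) = √(37187 + (506/3)/(9702 + 2*(-5 - 12) + 924)) = √(37187 + (506/3)/(9702 + 2*(-17) + 924)) = √(37187 + (506/3)/(9702 - 34 + 924)) = √(37187 + (506/3)/10592) = √(37187 + (1/10592)*(506/3)) = √(37187 + 253/15888) = √(590827309/15888) = √586691517837/3972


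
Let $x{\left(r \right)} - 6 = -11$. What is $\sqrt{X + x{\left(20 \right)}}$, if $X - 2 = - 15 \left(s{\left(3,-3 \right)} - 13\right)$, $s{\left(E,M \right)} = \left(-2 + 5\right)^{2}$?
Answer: $\sqrt{57} \approx 7.5498$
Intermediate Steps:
$s{\left(E,M \right)} = 9$ ($s{\left(E,M \right)} = 3^{2} = 9$)
$X = 62$ ($X = 2 - 15 \left(9 - 13\right) = 2 - -60 = 2 + 60 = 62$)
$x{\left(r \right)} = -5$ ($x{\left(r \right)} = 6 - 11 = -5$)
$\sqrt{X + x{\left(20 \right)}} = \sqrt{62 - 5} = \sqrt{57}$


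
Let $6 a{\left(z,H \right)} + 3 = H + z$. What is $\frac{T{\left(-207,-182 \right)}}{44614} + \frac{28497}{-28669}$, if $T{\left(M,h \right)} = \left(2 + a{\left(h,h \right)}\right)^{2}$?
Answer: $- \frac{42156134963}{46045395576} \approx -0.91553$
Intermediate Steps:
$a{\left(z,H \right)} = - \frac{1}{2} + \frac{H}{6} + \frac{z}{6}$ ($a{\left(z,H \right)} = - \frac{1}{2} + \frac{H + z}{6} = - \frac{1}{2} + \left(\frac{H}{6} + \frac{z}{6}\right) = - \frac{1}{2} + \frac{H}{6} + \frac{z}{6}$)
$T{\left(M,h \right)} = \left(\frac{3}{2} + \frac{h}{3}\right)^{2}$ ($T{\left(M,h \right)} = \left(2 + \left(- \frac{1}{2} + \frac{h}{6} + \frac{h}{6}\right)\right)^{2} = \left(2 + \left(- \frac{1}{2} + \frac{h}{3}\right)\right)^{2} = \left(\frac{3}{2} + \frac{h}{3}\right)^{2}$)
$\frac{T{\left(-207,-182 \right)}}{44614} + \frac{28497}{-28669} = \frac{\frac{1}{36} \left(9 + 2 \left(-182\right)\right)^{2}}{44614} + \frac{28497}{-28669} = \frac{\left(9 - 364\right)^{2}}{36} \cdot \frac{1}{44614} + 28497 \left(- \frac{1}{28669}\right) = \frac{\left(-355\right)^{2}}{36} \cdot \frac{1}{44614} - \frac{28497}{28669} = \frac{1}{36} \cdot 126025 \cdot \frac{1}{44614} - \frac{28497}{28669} = \frac{126025}{36} \cdot \frac{1}{44614} - \frac{28497}{28669} = \frac{126025}{1606104} - \frac{28497}{28669} = - \frac{42156134963}{46045395576}$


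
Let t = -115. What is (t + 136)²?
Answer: 441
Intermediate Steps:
(t + 136)² = (-115 + 136)² = 21² = 441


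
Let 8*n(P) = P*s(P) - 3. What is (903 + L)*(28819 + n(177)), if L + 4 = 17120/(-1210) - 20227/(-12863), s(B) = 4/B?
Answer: 39760314106158/1556423 ≈ 2.5546e+7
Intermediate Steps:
n(P) = 1/8 (n(P) = (P*(4/P) - 3)/8 = (4 - 3)/8 = (1/8)*1 = 1/8)
L = -25799681/1556423 (L = -4 + (17120/(-1210) - 20227/(-12863)) = -4 + (17120*(-1/1210) - 20227*(-1/12863)) = -4 + (-1712/121 + 20227/12863) = -4 - 19573989/1556423 = -25799681/1556423 ≈ -16.576)
(903 + L)*(28819 + n(177)) = (903 - 25799681/1556423)*(28819 + 1/8) = (1379650288/1556423)*(230553/8) = 39760314106158/1556423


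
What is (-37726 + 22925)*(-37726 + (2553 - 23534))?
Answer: 868922307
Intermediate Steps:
(-37726 + 22925)*(-37726 + (2553 - 23534)) = -14801*(-37726 - 20981) = -14801*(-58707) = 868922307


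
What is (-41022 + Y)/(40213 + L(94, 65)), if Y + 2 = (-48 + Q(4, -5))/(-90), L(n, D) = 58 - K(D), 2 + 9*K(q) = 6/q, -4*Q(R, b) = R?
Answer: -47997443/47117318 ≈ -1.0187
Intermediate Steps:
Q(R, b) = -R/4
K(q) = -2/9 + 2/(3*q) (K(q) = -2/9 + (6/q)/9 = -2/9 + 2/(3*q))
L(n, D) = 58 - 2*(3 - D)/(9*D)
Y = -131/90 (Y = -2 + (-48 - 1/4*4)/(-90) = -2 - (-48 - 1)/90 = -2 - 1/90*(-49) = -2 + 49/90 = -131/90 ≈ -1.4556)
(-41022 + Y)/(40213 + L(94, 65)) = (-41022 - 131/90)/(40213 + (2/9)*(-3 + 262*65)/65) = -3692111/(90*(40213 + (2/9)*(1/65)*(-3 + 17030))) = -3692111/(90*(40213 + (2/9)*(1/65)*17027)) = -3692111/(90*(40213 + 34054/585)) = -3692111/(90*23558659/585) = -3692111/90*585/23558659 = -47997443/47117318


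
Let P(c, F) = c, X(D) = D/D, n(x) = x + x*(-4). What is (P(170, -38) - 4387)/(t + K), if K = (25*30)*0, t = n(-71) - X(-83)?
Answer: -4217/212 ≈ -19.892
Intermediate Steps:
n(x) = -3*x (n(x) = x - 4*x = -3*x)
X(D) = 1
t = 212 (t = -3*(-71) - 1*1 = 213 - 1 = 212)
K = 0 (K = 750*0 = 0)
(P(170, -38) - 4387)/(t + K) = (170 - 4387)/(212 + 0) = -4217/212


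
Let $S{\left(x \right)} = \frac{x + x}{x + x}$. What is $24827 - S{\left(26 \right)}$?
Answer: $24826$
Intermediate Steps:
$S{\left(x \right)} = 1$ ($S{\left(x \right)} = \frac{2 x}{2 x} = 2 x \frac{1}{2 x} = 1$)
$24827 - S{\left(26 \right)} = 24827 - 1 = 24826$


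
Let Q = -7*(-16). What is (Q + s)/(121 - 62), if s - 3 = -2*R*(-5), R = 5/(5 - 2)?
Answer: 395/177 ≈ 2.2316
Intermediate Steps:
R = 5/3 ≈ 1.6667
s = 59/3 (s = 3 - 2*5/3*(-5) = 3 - 10/3*(-5) = 3 + 50/3 = 59/3 ≈ 19.667)
Q = 112
(Q + s)/(121 - 62) = (112 + 59/3)/(121 - 62) = (395/3)/59 = (395/3)*(1/59) = 395/177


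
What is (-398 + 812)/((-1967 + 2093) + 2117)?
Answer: 414/2243 ≈ 0.18457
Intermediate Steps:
(-398 + 812)/((-1967 + 2093) + 2117) = 414/(126 + 2117) = 414/2243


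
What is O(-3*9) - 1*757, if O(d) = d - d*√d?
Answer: -784 + 81*I*√3 ≈ -784.0 + 140.3*I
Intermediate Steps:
O(d) = d - d^(3/2)
O(-3*9) - 1*757 = (-3*9 - (-3*9)^(3/2)) - 1*757 = (-27 - (-27)^(3/2)) - 757 = (-27 - (-81)*I*√3) - 757 = (-27 + 81*I*√3) - 757 = -784 + 81*I*√3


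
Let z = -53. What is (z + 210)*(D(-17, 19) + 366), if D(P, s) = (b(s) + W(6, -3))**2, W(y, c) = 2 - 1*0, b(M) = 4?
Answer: 63114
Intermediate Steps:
W(y, c) = 2 (W(y, c) = 2 + 0 = 2)
D(P, s) = 36 (D(P, s) = (4 + 2)**2 = 6**2 = 36)
(z + 210)*(D(-17, 19) + 366) = (-53 + 210)*(36 + 366) = 157*402 = 63114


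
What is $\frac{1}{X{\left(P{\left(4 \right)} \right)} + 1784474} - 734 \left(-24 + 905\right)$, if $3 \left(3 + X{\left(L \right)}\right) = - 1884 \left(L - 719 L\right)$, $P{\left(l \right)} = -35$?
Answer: $- \frac{9051325322527}{13997169} \approx -6.4665 \cdot 10^{5}$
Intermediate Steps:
$X{\left(L \right)} = -3 + 450904 L$ ($X{\left(L \right)} = -3 + \frac{\left(-1884\right) \left(L - 719 L\right)}{3} = -3 + \frac{\left(-1884\right) \left(- 718 L\right)}{3} = -3 + \frac{1352712 L}{3} = -3 + 450904 L$)
$\frac{1}{X{\left(P{\left(4 \right)} \right)} + 1784474} - 734 \left(-24 + 905\right) = \frac{1}{\left(-3 + 450904 \left(-35\right)\right) + 1784474} - 734 \left(-24 + 905\right) = \frac{1}{\left(-3 - 15781640\right) + 1784474} - 734 \cdot 881 = \frac{1}{-15781643 + 1784474} - 646654 = \frac{1}{-13997169} - 646654 = - \frac{1}{13997169} - 646654 = - \frac{9051325322527}{13997169}$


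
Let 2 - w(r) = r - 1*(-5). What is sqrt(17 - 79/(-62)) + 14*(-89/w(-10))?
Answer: -178 + sqrt(70246)/62 ≈ -173.73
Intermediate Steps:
w(r) = -3 - r (w(r) = 2 - (r - 1*(-5)) = 2 - (r + 5) = 2 - (5 + r) = 2 + (-5 - r) = -3 - r)
sqrt(17 - 79/(-62)) + 14*(-89/w(-10)) = sqrt(17 - 79/(-62)) + 14*(-89/(-3 - 1*(-10))) = sqrt(17 - 79*(-1/62)) + 14*(-89/(-3 + 10)) = sqrt(17 + 79/62) + 14*(-89/7) = sqrt(1133/62) + 14*(-89*1/7) = sqrt(70246)/62 + 14*(-89/7) = sqrt(70246)/62 - 178 = -178 + sqrt(70246)/62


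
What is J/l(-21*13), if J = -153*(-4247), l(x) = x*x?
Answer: 72199/8281 ≈ 8.7186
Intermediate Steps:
l(x) = x²
J = 649791
J/l(-21*13) = 649791/((-21*13)²) = 649791/((-273)²) = 649791/74529 = 649791*(1/74529) = 72199/8281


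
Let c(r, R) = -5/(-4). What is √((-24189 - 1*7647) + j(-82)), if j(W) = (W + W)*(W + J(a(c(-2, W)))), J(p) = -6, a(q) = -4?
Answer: 2*I*√4351 ≈ 131.92*I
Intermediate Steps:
c(r, R) = 5/4 (c(r, R) = -5*(-¼) = 5/4)
j(W) = 2*W*(-6 + W) (j(W) = (W + W)*(W - 6) = (2*W)*(-6 + W) = 2*W*(-6 + W))
√((-24189 - 1*7647) + j(-82)) = √((-24189 - 1*7647) + 2*(-82)*(-6 - 82)) = √((-24189 - 7647) + 2*(-82)*(-88)) = √(-31836 + 14432) = √(-17404) = 2*I*√4351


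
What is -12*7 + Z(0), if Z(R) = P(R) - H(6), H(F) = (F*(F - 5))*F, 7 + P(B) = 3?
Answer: -124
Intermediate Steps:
P(B) = -4 (P(B) = -7 + 3 = -4)
H(F) = F²*(-5 + F) (H(F) = (F*(-5 + F))*F = F²*(-5 + F))
Z(R) = -40 (Z(R) = -4 - 6²*(-5 + 6) = -4 - 36 = -40)
-12*7 + Z(0) = -12*7 - 40 = -84 - 40 = -124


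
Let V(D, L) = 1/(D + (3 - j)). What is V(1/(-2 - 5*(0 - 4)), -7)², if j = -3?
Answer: 324/11881 ≈ 0.027270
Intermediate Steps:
V(D, L) = 1/(6 + D) (V(D, L) = 1/(D + (3 - 1*(-3))) = 1/(D + (3 + 3)) = 1/(D + 6) = 1/(6 + D))
V(1/(-2 - 5*(0 - 4)), -7)² = (1/(6 + 1/(-2 - 5*(0 - 4))))² = (1/(6 + 1/(-2 - 5*(-4))))² = (1/(6 + 1/(-2 + 20)))² = (1/(6 + 1/18))² = (1/(109/18))² = (18/109)² = 324/11881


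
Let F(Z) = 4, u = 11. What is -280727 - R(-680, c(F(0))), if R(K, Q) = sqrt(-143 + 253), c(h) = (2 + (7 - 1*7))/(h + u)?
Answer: -280727 - sqrt(110) ≈ -2.8074e+5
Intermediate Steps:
c(h) = 2/(11 + h) (c(h) = (2 + (7 - 1*7))/(h + 11) = (2 + (7 - 7))/(11 + h) = (2 + 0)/(11 + h) = 2/(11 + h))
R(K, Q) = sqrt(110)
-280727 - R(-680, c(F(0))) = -280727 - sqrt(110)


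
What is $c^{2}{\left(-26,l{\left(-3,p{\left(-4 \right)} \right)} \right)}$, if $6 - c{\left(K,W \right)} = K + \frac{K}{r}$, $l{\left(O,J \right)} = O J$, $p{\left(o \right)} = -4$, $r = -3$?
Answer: $\frac{4900}{9} \approx 544.44$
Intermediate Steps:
$l{\left(O,J \right)} = J O$
$c{\left(K,W \right)} = 6 - \frac{2 K}{3}$ ($c{\left(K,W \right)} = 6 - \left(K + \frac{K}{-3}\right) = 6 - \left(K + K \left(- \frac{1}{3}\right)\right) = 6 - \left(K - \frac{K}{3}\right) = 6 - \frac{2 K}{3}$)
$c^{2}{\left(-26,l{\left(-3,p{\left(-4 \right)} \right)} \right)} = \left(6 - - \frac{52}{3}\right)^{2} = \left(6 + \frac{52}{3}\right)^{2} = \left(\frac{70}{3}\right)^{2} = \frac{4900}{9}$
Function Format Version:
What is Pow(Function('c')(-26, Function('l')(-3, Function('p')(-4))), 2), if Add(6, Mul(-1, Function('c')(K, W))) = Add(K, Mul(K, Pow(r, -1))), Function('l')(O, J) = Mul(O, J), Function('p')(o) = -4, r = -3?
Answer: Rational(4900, 9) ≈ 544.44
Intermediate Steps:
Function('l')(O, J) = Mul(J, O)
Function('c')(K, W) = Add(6, Mul(Rational(-2, 3), K)) (Function('c')(K, W) = Add(6, Mul(-1, Add(K, Mul(K, Pow(-3, -1))))) = Add(6, Mul(-1, Add(K, Mul(K, Rational(-1, 3))))) = Add(6, Mul(-1, Add(K, Mul(Rational(-1, 3), K)))) = Add(6, Mul(-1, Mul(Rational(2, 3), K))) = Add(6, Mul(Rational(-2, 3), K)))
Pow(Function('c')(-26, Function('l')(-3, Function('p')(-4))), 2) = Pow(Add(6, Mul(Rational(-2, 3), -26)), 2) = Pow(Add(6, Rational(52, 3)), 2) = Pow(Rational(70, 3), 2) = Rational(4900, 9)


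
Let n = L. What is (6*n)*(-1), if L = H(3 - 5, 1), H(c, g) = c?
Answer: 12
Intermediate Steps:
L = -2 (L = 3 - 5 = -2)
n = -2
(6*n)*(-1) = (6*(-2))*(-1) = -12*(-1) = 12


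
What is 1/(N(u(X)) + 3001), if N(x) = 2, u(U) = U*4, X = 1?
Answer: 1/3003 ≈ 0.00033300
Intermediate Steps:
u(U) = 4*U
1/(N(u(X)) + 3001) = 1/(2 + 3001) = 1/3003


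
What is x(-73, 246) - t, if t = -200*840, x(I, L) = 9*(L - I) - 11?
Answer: 170860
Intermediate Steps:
x(I, L) = -11 - 9*I + 9*L (x(I, L) = (-9*I + 9*L) - 11 = -11 - 9*I + 9*L)
t = -168000
x(-73, 246) - t = (-11 - 9*(-73) + 9*246) - 1*(-168000) = (-11 + 657 + 2214) + 168000 = 2860 + 168000 = 170860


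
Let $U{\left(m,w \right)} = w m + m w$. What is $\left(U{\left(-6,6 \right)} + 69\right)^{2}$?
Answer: $9$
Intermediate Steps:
$U{\left(m,w \right)} = 2 m w$ ($U{\left(m,w \right)} = m w + m w = 2 m w$)
$\left(U{\left(-6,6 \right)} + 69\right)^{2} = \left(2 \left(-6\right) 6 + 69\right)^{2} = \left(-72 + 69\right)^{2} = \left(-3\right)^{2} = 9$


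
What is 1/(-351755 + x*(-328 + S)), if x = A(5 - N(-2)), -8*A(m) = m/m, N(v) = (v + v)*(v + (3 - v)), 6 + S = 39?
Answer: -8/2813745 ≈ -2.8432e-6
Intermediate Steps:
S = 33 (S = -6 + 39 = 33)
N(v) = 6*v (N(v) = (2*v)*3 = 6*v)
A(m) = -⅛ (A(m) = -m/(8*m) = -⅛*1 = -⅛)
x = -⅛ ≈ -0.12500
1/(-351755 + x*(-328 + S)) = 1/(-351755 - (-328 + 33)/8) = 1/(-351755 - ⅛*(-295)) = 1/(-351755 + 295/8) = 1/(-2813745/8) = -8/2813745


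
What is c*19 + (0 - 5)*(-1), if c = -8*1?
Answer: -147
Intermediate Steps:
c = -8
c*19 + (0 - 5)*(-1) = -8*19 + (0 - 5)*(-1) = -152 - 5*(-1) = -152 + 5 = -147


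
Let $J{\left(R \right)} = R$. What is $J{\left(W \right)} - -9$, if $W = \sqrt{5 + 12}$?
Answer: $9 + \sqrt{17} \approx 13.123$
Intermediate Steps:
$W = \sqrt{17} \approx 4.1231$
$J{\left(W \right)} - -9 = \sqrt{17} - -9 = \sqrt{17} + \left(-33 + 42\right) = \sqrt{17} + 9 = 9 + \sqrt{17}$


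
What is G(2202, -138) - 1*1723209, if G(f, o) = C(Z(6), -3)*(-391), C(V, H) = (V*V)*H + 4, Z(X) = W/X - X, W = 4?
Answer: -5074223/3 ≈ -1.6914e+6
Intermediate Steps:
Z(X) = -X + 4/X (Z(X) = 4/X - X = -X + 4/X)
C(V, H) = 4 + H*V² (C(V, H) = V²*H + 4 = H*V² + 4 = 4 + H*V²)
G(f, o) = 95404/3 (G(f, o) = (4 - 3*(-1*6 + 4/6)²)*(-391) = (4 - 3*(-6 + 4*(⅙))²)*(-391) = (4 - 3*(-6 + ⅔)²)*(-391) = (4 - 3*(-16/3)²)*(-391) = (4 - 3*256/9)*(-391) = (4 - 256/3)*(-391) = -244/3*(-391) = 95404/3)
G(2202, -138) - 1*1723209 = 95404/3 - 1*1723209 = 95404/3 - 1723209 = -5074223/3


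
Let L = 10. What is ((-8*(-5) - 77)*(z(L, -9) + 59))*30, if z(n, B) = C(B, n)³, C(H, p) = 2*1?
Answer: -74370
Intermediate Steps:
C(H, p) = 2
z(n, B) = 8 (z(n, B) = 2³ = 8)
((-8*(-5) - 77)*(z(L, -9) + 59))*30 = ((-8*(-5) - 77)*(8 + 59))*30 = ((40 - 77)*67)*30 = -37*67*30 = -2479*30 = -74370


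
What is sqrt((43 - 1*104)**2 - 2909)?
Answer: 2*sqrt(203) ≈ 28.496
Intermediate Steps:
sqrt((43 - 1*104)**2 - 2909) = sqrt((43 - 104)**2 - 2909) = sqrt((-61)**2 - 2909) = sqrt(3721 - 2909) = sqrt(812) = 2*sqrt(203)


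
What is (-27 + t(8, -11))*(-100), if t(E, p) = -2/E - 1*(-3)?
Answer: 2425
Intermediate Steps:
t(E, p) = 3 - 2/E (t(E, p) = -2/E + 3 = 3 - 2/E)
(-27 + t(8, -11))*(-100) = (-27 + (3 - 2/8))*(-100) = (-27 + (3 - 2*⅛))*(-100) = (-27 + (3 - ¼))*(-100) = (-27 + 11/4)*(-100) = -97/4*(-100) = 2425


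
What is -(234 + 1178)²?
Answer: -1993744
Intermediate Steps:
-(234 + 1178)² = -1*1412² = -1*1993744 = -1993744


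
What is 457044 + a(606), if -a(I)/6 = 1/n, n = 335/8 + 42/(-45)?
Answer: 2245456452/4913 ≈ 4.5704e+5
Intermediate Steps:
n = 4913/120 (n = 335*(⅛) + 42*(-1/45) = 335/8 - 14/15 = 4913/120 ≈ 40.942)
a(I) = -720/4913 (a(I) = -6/4913/120 = -6*120/4913 = -720/4913)
457044 + a(606) = 457044 - 720/4913 = 2245456452/4913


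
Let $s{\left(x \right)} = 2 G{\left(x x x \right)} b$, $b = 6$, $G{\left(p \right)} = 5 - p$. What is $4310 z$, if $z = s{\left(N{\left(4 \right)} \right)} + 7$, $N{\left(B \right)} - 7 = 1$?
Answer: $-26191870$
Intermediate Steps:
$N{\left(B \right)} = 8$ ($N{\left(B \right)} = 7 + 1 = 8$)
$s{\left(x \right)} = 60 - 12 x^{3}$ ($s{\left(x \right)} = 2 \left(5 - x x x\right) 6 = 2 \left(5 - x^{2} x\right) 6 = 2 \left(5 - x^{3}\right) 6 = \left(10 - 2 x^{3}\right) 6 = 60 - 12 x^{3}$)
$z = -6077$ ($z = \left(60 - 12 \cdot 8^{3}\right) + 7 = \left(60 - 6144\right) + 7 = -6084 + 7 = -6077$)
$4310 z = 4310 \left(-6077\right) = -26191870$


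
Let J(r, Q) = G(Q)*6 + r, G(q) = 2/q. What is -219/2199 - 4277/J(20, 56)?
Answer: -43911233/207439 ≈ -211.68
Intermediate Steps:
J(r, Q) = r + 12/Q (J(r, Q) = (2/Q)*6 + r = 12/Q + r = r + 12/Q)
-219/2199 - 4277/J(20, 56) = -219/2199 - 4277/(20 + 12/56) = -219*1/2199 - 4277/(20 + 12*(1/56)) = -73/733 - 4277/(20 + 3/14) = -73/733 - 4277/283/14 = -73/733 - 4277*14/283 = -73/733 - 59878/283 = -43911233/207439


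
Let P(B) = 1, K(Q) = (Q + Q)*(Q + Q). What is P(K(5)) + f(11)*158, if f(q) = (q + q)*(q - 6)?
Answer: 17381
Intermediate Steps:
f(q) = 2*q*(-6 + q) (f(q) = (2*q)*(-6 + q) = 2*q*(-6 + q))
K(Q) = 4*Q**2 (K(Q) = (2*Q)*(2*Q) = 4*Q**2)
P(K(5)) + f(11)*158 = 1 + (2*11*(-6 + 11))*158 = 1 + (2*11*5)*158 = 1 + 110*158 = 1 + 17380 = 17381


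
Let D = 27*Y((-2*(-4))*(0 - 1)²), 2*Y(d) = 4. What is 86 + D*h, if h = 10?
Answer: 626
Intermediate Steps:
Y(d) = 2 (Y(d) = (½)*4 = 2)
D = 54 (D = 27*2 = 54)
86 + D*h = 86 + 54*10 = 86 + 540 = 626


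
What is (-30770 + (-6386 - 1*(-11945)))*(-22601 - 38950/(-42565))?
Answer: 4850458319353/8513 ≈ 5.6977e+8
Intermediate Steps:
(-30770 + (-6386 - 1*(-11945)))*(-22601 - 38950/(-42565)) = (-30770 + (-6386 + 11945))*(-22601 - 38950*(-1/42565)) = (-30770 + 5559)*(-22601 + 7790/8513) = -25211*(-192394523/8513) = 4850458319353/8513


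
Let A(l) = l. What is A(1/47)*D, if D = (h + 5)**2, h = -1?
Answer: 16/47 ≈ 0.34043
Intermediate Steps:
D = 16 (D = (-1 + 5)**2 = 4**2 = 16)
A(1/47)*D = 16/47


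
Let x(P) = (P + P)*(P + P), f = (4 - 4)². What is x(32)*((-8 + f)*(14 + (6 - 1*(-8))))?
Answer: -917504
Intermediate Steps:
f = 0 (f = 0² = 0)
x(P) = 4*P² (x(P) = (2*P)*(2*P) = 4*P²)
x(32)*((-8 + f)*(14 + (6 - 1*(-8)))) = (4*32²)*((-8 + 0)*(14 + (6 - 1*(-8)))) = (4*1024)*(-8*(14 + (6 + 8))) = 4096*(-8*(14 + 14)) = 4096*(-8*28) = 4096*(-224) = -917504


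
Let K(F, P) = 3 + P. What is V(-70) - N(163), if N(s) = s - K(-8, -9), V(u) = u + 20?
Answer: -219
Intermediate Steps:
V(u) = 20 + u
N(s) = 6 + s (N(s) = s - (3 - 9) = s - 1*(-6) = s + 6 = 6 + s)
V(-70) - N(163) = (20 - 70) - (6 + 163) = -50 - 1*169 = -50 - 169 = -219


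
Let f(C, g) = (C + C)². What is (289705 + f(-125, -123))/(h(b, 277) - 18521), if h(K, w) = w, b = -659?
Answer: -352205/18244 ≈ -19.305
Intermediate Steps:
f(C, g) = 4*C² (f(C, g) = (2*C)² = 4*C²)
(289705 + f(-125, -123))/(h(b, 277) - 18521) = (289705 + 4*(-125)²)/(277 - 18521) = (289705 + 4*15625)/(-18244) = (289705 + 62500)*(-1/18244) = 352205*(-1/18244) = -352205/18244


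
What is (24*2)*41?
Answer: 1968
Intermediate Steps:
(24*2)*41 = 48*41 = 1968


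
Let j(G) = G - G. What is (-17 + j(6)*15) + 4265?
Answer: 4248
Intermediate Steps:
j(G) = 0
(-17 + j(6)*15) + 4265 = (-17 + 0*15) + 4265 = (-17 + 0) + 4265 = -17 + 4265 = 4248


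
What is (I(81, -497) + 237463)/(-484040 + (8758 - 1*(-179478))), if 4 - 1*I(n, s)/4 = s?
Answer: -239467/295804 ≈ -0.80955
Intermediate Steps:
I(n, s) = 16 - 4*s
(I(81, -497) + 237463)/(-484040 + (8758 - 1*(-179478))) = ((16 - 4*(-497)) + 237463)/(-484040 + (8758 - 1*(-179478))) = ((16 + 1988) + 237463)/(-484040 + (8758 + 179478)) = (2004 + 237463)/(-484040 + 188236) = 239467/(-295804) = 239467*(-1/295804) = -239467/295804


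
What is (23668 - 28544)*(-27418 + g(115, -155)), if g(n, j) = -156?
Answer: 134450824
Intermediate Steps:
(23668 - 28544)*(-27418 + g(115, -155)) = (23668 - 28544)*(-27418 - 156) = -4876*(-27574) = 134450824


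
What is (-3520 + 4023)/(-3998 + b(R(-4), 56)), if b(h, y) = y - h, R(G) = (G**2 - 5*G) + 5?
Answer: -503/3983 ≈ -0.12629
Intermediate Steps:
R(G) = 5 + G**2 - 5*G
(-3520 + 4023)/(-3998 + b(R(-4), 56)) = (-3520 + 4023)/(-3998 + (56 - (5 + (-4)**2 - 5*(-4)))) = 503/(-3998 + (56 - (5 + 16 + 20))) = 503/(-3998 + (56 - 1*41)) = 503/(-3998 + (56 - 41)) = 503/(-3998 + 15) = 503/(-3983) = 503*(-1/3983) = -503/3983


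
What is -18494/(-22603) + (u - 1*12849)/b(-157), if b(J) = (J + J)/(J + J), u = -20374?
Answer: -107274425/3229 ≈ -33222.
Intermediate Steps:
b(J) = 1 (b(J) = (2*J)/((2*J)) = (2*J)*(1/(2*J)) = 1)
-18494/(-22603) + (u - 1*12849)/b(-157) = -18494/(-22603) + (-20374 - 1*12849)/1 = -18494*(-1/22603) + (-20374 - 12849)*1 = 2642/3229 - 33223*1 = 2642/3229 - 33223 = -107274425/3229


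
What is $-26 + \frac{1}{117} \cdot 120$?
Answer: $- \frac{974}{39} \approx -24.974$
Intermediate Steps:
$-26 + \frac{1}{117} \cdot 120 = -26 + \frac{40}{39} = - \frac{974}{39}$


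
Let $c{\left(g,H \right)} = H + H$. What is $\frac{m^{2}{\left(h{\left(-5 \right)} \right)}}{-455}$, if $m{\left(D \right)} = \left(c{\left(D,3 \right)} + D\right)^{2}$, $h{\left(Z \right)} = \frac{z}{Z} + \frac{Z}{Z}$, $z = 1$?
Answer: $- \frac{1336336}{284375} \approx -4.6992$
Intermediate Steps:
$c{\left(g,H \right)} = 2 H$
$h{\left(Z \right)} = 1 + \frac{1}{Z}$ ($h{\left(Z \right)} = 1 \frac{1}{Z} + \frac{Z}{Z} = \frac{1}{Z} + 1 = 1 + \frac{1}{Z}$)
$m{\left(D \right)} = \left(6 + D\right)^{2}$ ($m{\left(D \right)} = \left(2 \cdot 3 + D\right)^{2} = \left(6 + D\right)^{2}$)
$\frac{m^{2}{\left(h{\left(-5 \right)} \right)}}{-455} = \frac{\left(\left(6 + \frac{1 - 5}{-5}\right)^{2}\right)^{2}}{-455} = \left(\left(6 - - \frac{4}{5}\right)^{2}\right)^{2} \left(- \frac{1}{455}\right) = \left(\left(6 + \frac{4}{5}\right)^{2}\right)^{2} \left(- \frac{1}{455}\right) = \left(\left(\frac{34}{5}\right)^{2}\right)^{2} \left(- \frac{1}{455}\right) = \left(\frac{1156}{25}\right)^{2} \left(- \frac{1}{455}\right) = \frac{1336336}{625} \left(- \frac{1}{455}\right) = - \frac{1336336}{284375}$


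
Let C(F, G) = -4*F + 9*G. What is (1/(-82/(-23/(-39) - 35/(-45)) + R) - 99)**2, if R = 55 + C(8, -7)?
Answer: 626920319089/63952009 ≈ 9803.0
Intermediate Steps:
R = -40 (R = 55 + (-4*8 + 9*(-7)) = 55 + (-32 - 63) = 55 - 95 = -40)
(1/(-82/(-23/(-39) - 35/(-45)) + R) - 99)**2 = (1/(-82/(-23/(-39) - 35/(-45)) - 40) - 99)**2 = (1/(-82/(-23*(-1/39) - 35*(-1/45)) - 40) - 99)**2 = (1/(-82/(23/39 + 7/9) - 40) - 99)**2 = (1/(-82/160/117 - 40) - 99)**2 = (1/(-82*117/160 - 40) - 99)**2 = (1/(-4797/80 - 40) - 99)**2 = (1/(-7997/80) - 99)**2 = (-80/7997 - 99)**2 = (-791783/7997)**2 = 626920319089/63952009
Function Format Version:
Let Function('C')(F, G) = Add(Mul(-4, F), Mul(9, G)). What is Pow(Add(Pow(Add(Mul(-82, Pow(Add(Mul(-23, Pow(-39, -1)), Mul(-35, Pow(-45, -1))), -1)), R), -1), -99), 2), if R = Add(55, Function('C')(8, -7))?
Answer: Rational(626920319089, 63952009) ≈ 9803.0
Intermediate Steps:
R = -40 (R = Add(55, Add(Mul(-4, 8), Mul(9, -7))) = Add(55, Add(-32, -63)) = Add(55, -95) = -40)
Pow(Add(Pow(Add(Mul(-82, Pow(Add(Mul(-23, Pow(-39, -1)), Mul(-35, Pow(-45, -1))), -1)), R), -1), -99), 2) = Pow(Add(Pow(Add(Mul(-82, Pow(Add(Mul(-23, Pow(-39, -1)), Mul(-35, Pow(-45, -1))), -1)), -40), -1), -99), 2) = Pow(Add(Pow(Add(Mul(-82, Pow(Add(Mul(-23, Rational(-1, 39)), Mul(-35, Rational(-1, 45))), -1)), -40), -1), -99), 2) = Pow(Add(Pow(Add(Mul(-82, Pow(Add(Rational(23, 39), Rational(7, 9)), -1)), -40), -1), -99), 2) = Pow(Add(Pow(Add(Mul(-82, Pow(Rational(160, 117), -1)), -40), -1), -99), 2) = Pow(Add(Pow(Add(Mul(-82, Rational(117, 160)), -40), -1), -99), 2) = Pow(Add(Pow(Add(Rational(-4797, 80), -40), -1), -99), 2) = Pow(Add(Pow(Rational(-7997, 80), -1), -99), 2) = Pow(Add(Rational(-80, 7997), -99), 2) = Pow(Rational(-791783, 7997), 2) = Rational(626920319089, 63952009)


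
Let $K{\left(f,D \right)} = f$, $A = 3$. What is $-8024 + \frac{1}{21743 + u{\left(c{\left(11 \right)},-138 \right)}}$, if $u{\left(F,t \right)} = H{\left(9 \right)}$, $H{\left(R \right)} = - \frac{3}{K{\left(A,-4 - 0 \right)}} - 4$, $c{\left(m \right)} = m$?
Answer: $- \frac{174425711}{21738} \approx -8024.0$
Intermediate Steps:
$H{\left(R \right)} = -5$ ($H{\left(R \right)} = - \frac{3}{3} - 4 = \left(-3\right) \frac{1}{3} - 4 = -1 - 4 = -5$)
$u{\left(F,t \right)} = -5$
$-8024 + \frac{1}{21743 + u{\left(c{\left(11 \right)},-138 \right)}} = -8024 + \frac{1}{21743 - 5} = -8024 + \frac{1}{21738} = - \frac{174425711}{21738}$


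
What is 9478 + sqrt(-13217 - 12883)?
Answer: 9478 + 30*I*sqrt(29) ≈ 9478.0 + 161.55*I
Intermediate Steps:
9478 + sqrt(-13217 - 12883) = 9478 + sqrt(-26100) = 9478 + 30*I*sqrt(29)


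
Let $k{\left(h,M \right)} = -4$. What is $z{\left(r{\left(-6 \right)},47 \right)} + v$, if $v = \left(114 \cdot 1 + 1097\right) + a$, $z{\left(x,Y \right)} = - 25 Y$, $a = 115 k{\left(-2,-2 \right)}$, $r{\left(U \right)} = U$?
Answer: $-424$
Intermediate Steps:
$a = -460$ ($a = 115 \left(-4\right) = -460$)
$v = 751$ ($v = \left(114 \cdot 1 + 1097\right) - 460 = \left(114 + 1097\right) - 460 = 1211 - 460 = 751$)
$z{\left(r{\left(-6 \right)},47 \right)} + v = \left(-25\right) 47 + 751 = -1175 + 751 = -424$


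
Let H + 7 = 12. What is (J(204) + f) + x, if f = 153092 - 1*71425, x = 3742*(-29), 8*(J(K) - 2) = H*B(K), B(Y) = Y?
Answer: -53443/2 ≈ -26722.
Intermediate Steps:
H = 5 (H = -7 + 12 = 5)
J(K) = 2 + 5*K/8 (J(K) = 2 + (5*K)/8 = 2 + 5*K/8)
x = -108518
f = 81667 (f = 153092 - 71425 = 81667)
(J(204) + f) + x = ((2 + (5/8)*204) + 81667) - 108518 = ((2 + 255/2) + 81667) - 108518 = (259/2 + 81667) - 108518 = 163593/2 - 108518 = -53443/2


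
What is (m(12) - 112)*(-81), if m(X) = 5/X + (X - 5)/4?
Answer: 17793/2 ≈ 8896.5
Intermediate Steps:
m(X) = -5/4 + 5/X + X/4 (m(X) = 5/X + (-5 + X)*(1/4) = 5/X + (-5/4 + X/4) = -5/4 + 5/X + X/4)
(m(12) - 112)*(-81) = ((1/4)*(20 + 12*(-5 + 12))/12 - 112)*(-81) = ((1/4)*(1/12)*(20 + 12*7) - 112)*(-81) = ((1/4)*(1/12)*(20 + 84) - 112)*(-81) = ((1/4)*(1/12)*104 - 112)*(-81) = (13/6 - 112)*(-81) = -659/6*(-81) = 17793/2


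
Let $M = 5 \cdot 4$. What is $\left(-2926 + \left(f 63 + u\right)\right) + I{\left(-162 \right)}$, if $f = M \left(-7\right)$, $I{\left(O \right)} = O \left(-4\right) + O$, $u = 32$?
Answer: $-11228$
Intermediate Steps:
$M = 20$
$I{\left(O \right)} = - 3 O$ ($I{\left(O \right)} = - 4 O + O = - 3 O$)
$f = -140$ ($f = 20 \left(-7\right) = -140$)
$\left(-2926 + \left(f 63 + u\right)\right) + I{\left(-162 \right)} = \left(-2926 + \left(\left(-140\right) 63 + 32\right)\right) - -486 = \left(-2926 + \left(-8820 + 32\right)\right) + 486 = \left(-2926 - 8788\right) + 486 = -11714 + 486 = -11228$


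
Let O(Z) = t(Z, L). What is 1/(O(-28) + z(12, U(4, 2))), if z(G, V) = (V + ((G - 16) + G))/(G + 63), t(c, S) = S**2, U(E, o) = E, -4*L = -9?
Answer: 400/2089 ≈ 0.19148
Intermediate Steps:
L = 9/4 (L = -1/4*(-9) = 9/4 ≈ 2.2500)
z(G, V) = (-16 + V + 2*G)/(63 + G) (z(G, V) = (V + ((-16 + G) + G))/(63 + G) = (V + (-16 + 2*G))/(63 + G) = (-16 + V + 2*G)/(63 + G))
O(Z) = 81/16 (O(Z) = (9/4)**2 = 81/16)
1/(O(-28) + z(12, U(4, 2))) = 1/(81/16 + (-16 + 4 + 2*12)/(63 + 12)) = 1/(81/16 + (-16 + 4 + 24)/75) = 1/(81/16 + (1/75)*12) = 1/(81/16 + 4/25) = 1/(2089/400) = 400/2089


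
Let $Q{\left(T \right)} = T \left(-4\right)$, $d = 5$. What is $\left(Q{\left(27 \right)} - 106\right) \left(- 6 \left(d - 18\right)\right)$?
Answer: $-16692$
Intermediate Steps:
$Q{\left(T \right)} = - 4 T$
$\left(Q{\left(27 \right)} - 106\right) \left(- 6 \left(d - 18\right)\right) = \left(\left(-4\right) 27 - 106\right) \left(- 6 \left(5 - 18\right)\right) = \left(-108 - 106\right) \left(- 6 \left(5 - 18\right)\right) = - 214 \left(- 6 \left(5 - 18\right)\right) = - 214 \left(\left(-6\right) \left(-13\right)\right) = \left(-214\right) 78 = -16692$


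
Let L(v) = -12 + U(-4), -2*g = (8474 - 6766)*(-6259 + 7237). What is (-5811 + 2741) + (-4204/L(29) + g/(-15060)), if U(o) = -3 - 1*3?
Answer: -31411231/11295 ≈ -2781.0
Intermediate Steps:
g = -835212 (g = -(8474 - 6766)*(-6259 + 7237)/2 = -854*978 = -½*1670424 = -835212)
U(o) = -6 (U(o) = -3 - 3 = -6)
L(v) = -18 (L(v) = -12 - 6 = -18)
(-5811 + 2741) + (-4204/L(29) + g/(-15060)) = (-5811 + 2741) + (-4204/(-18) - 835212/(-15060)) = -3070 + (-4204*(-1/18) - 835212*(-1/15060)) = -3070 + (2102/9 + 69601/1255) = -3070 + 3264419/11295 = -31411231/11295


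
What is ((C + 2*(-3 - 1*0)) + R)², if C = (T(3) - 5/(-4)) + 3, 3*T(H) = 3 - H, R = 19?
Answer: 4761/16 ≈ 297.56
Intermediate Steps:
T(H) = 1 - H/3 (T(H) = (3 - H)/3 = 1 - H/3)
C = 17/4 (C = ((1 - ⅓*3) - 5/(-4)) + 3 = ((1 - 1) - 5*(-¼)) + 3 = (0 + 5/4) + 3 = 5/4 + 3 = 17/4 ≈ 4.2500)
((C + 2*(-3 - 1*0)) + R)² = ((17/4 + 2*(-3 - 1*0)) + 19)² = ((17/4 + 2*(-3 + 0)) + 19)² = ((17/4 + 2*(-3)) + 19)² = ((17/4 - 6) + 19)² = (-7/4 + 19)² = (69/4)² = 4761/16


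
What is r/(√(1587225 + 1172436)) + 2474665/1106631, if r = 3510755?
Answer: 2474665/1106631 + 206515*√1061/3183 ≈ 2115.6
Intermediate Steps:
r/(√(1587225 + 1172436)) + 2474665/1106631 = 3510755/(√(1587225 + 1172436)) + 2474665/1106631 = 3510755/(√2759661) + 2474665*(1/1106631) = 3510755/((51*√1061)) + 2474665/1106631 = 3510755*(√1061/54111) + 2474665/1106631 = 206515*√1061/3183 + 2474665/1106631 = 2474665/1106631 + 206515*√1061/3183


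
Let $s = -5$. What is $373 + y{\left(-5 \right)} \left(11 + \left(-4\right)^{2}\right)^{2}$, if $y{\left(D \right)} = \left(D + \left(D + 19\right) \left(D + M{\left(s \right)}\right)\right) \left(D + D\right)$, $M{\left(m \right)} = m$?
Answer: $1057423$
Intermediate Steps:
$y{\left(D \right)} = 2 D \left(D + \left(-5 + D\right) \left(19 + D\right)\right)$ ($y{\left(D \right)} = \left(D + \left(D + 19\right) \left(D - 5\right)\right) \left(D + D\right) = \left(D + \left(19 + D\right) \left(-5 + D\right)\right) 2 D = \left(D + \left(-5 + D\right) \left(19 + D\right)\right) 2 D = 2 D \left(D + \left(-5 + D\right) \left(19 + D\right)\right)$)
$373 + y{\left(-5 \right)} \left(11 + \left(-4\right)^{2}\right)^{2} = 373 + 2 \left(-5\right) \left(-95 + \left(-5\right)^{2} + 15 \left(-5\right)\right) \left(11 + \left(-4\right)^{2}\right)^{2} = 373 + 2 \left(-5\right) \left(-95 + 25 - 75\right) \left(11 + 16\right)^{2} = 373 + 2 \left(-5\right) \left(-145\right) 27^{2} = 373 + 1450 \cdot 729 = 373 + 1057050 = 1057423$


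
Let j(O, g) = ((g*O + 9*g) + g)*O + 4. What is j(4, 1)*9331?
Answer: 559860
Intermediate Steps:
j(O, g) = 4 + O*(10*g + O*g) (j(O, g) = ((O*g + 9*g) + g)*O + 4 = ((9*g + O*g) + g)*O + 4 = (10*g + O*g)*O + 4 = O*(10*g + O*g) + 4 = 4 + O*(10*g + O*g))
j(4, 1)*9331 = (4 + 1*4² + 10*4*1)*9331 = (4 + 1*16 + 40)*9331 = (4 + 16 + 40)*9331 = 60*9331 = 559860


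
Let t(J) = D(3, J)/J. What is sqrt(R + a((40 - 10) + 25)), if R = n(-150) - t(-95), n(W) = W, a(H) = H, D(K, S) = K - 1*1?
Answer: I*sqrt(857185)/95 ≈ 9.7457*I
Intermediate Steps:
D(K, S) = -1 + K (D(K, S) = K - 1 = -1 + K)
t(J) = 2/J (t(J) = (-1 + 3)/J = 2/J)
R = -14248/95 (R = -150 - 2/(-95) = -150 - 2*(-1)/95 = -150 - 1*(-2/95) = -150 + 2/95 = -14248/95 ≈ -149.98)
sqrt(R + a((40 - 10) + 25)) = sqrt(-14248/95 + ((40 - 10) + 25)) = sqrt(-14248/95 + (30 + 25)) = sqrt(-14248/95 + 55) = sqrt(-9023/95) = I*sqrt(857185)/95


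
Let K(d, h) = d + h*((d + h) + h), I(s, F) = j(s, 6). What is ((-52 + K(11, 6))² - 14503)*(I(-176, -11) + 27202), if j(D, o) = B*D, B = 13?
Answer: -126911916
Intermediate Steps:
j(D, o) = 13*D
I(s, F) = 13*s
K(d, h) = d + h*(d + 2*h)
((-52 + K(11, 6))² - 14503)*(I(-176, -11) + 27202) = ((-52 + (11 + 2*6² + 11*6))² - 14503)*(13*(-176) + 27202) = ((-52 + (11 + 2*36 + 66))² - 14503)*(-2288 + 27202) = ((-52 + (11 + 72 + 66))² - 14503)*24914 = ((-52 + 149)² - 14503)*24914 = (97² - 14503)*24914 = (9409 - 14503)*24914 = -5094*24914 = -126911916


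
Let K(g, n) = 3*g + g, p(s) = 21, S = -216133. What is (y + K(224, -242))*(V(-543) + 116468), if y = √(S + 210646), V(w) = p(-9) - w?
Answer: 104860672 + 117032*I*√5487 ≈ 1.0486e+8 + 8.6691e+6*I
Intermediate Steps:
V(w) = 21 - w
K(g, n) = 4*g
y = I*√5487 (y = √(-216133 + 210646) = √(-5487) = I*√5487 ≈ 74.074*I)
(y + K(224, -242))*(V(-543) + 116468) = (I*√5487 + 4*224)*((21 - 1*(-543)) + 116468) = (I*√5487 + 896)*((21 + 543) + 116468) = (896 + I*√5487)*(564 + 116468) = (896 + I*√5487)*117032 = 104860672 + 117032*I*√5487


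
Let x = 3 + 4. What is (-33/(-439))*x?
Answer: 231/439 ≈ 0.52620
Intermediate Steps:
x = 7
(-33/(-439))*x = -33/(-439)*7 = -33*(-1/439)*7 = (33/439)*7 = 231/439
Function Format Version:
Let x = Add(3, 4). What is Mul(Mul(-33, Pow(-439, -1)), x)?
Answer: Rational(231, 439) ≈ 0.52620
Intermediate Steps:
x = 7
Mul(Mul(-33, Pow(-439, -1)), x) = Mul(Mul(-33, Pow(-439, -1)), 7) = Mul(Mul(-33, Rational(-1, 439)), 7) = Mul(Rational(33, 439), 7) = Rational(231, 439)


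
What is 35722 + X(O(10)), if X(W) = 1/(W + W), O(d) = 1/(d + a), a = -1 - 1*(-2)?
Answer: 71455/2 ≈ 35728.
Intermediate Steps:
a = 1 (a = -1 + 2 = 1)
O(d) = 1/(1 + d) (O(d) = 1/(d + 1) = 1/(1 + d))
X(W) = 1/(2*W)
35722 + X(O(10)) = 35722 + 1/(2*(1/(1 + 10))) = 35722 + 1/(2*(1/11)) = 35722 + (½)*11 = 35722 + 11/2 = 71455/2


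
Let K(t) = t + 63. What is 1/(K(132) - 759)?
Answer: -1/564 ≈ -0.0017731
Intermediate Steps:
K(t) = 63 + t
1/(K(132) - 759) = 1/((63 + 132) - 759) = 1/(195 - 759) = 1/(-564) = -1/564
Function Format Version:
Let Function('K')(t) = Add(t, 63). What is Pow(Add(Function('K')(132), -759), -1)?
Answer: Rational(-1, 564) ≈ -0.0017731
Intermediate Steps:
Function('K')(t) = Add(63, t)
Pow(Add(Function('K')(132), -759), -1) = Pow(Add(Add(63, 132), -759), -1) = Pow(Add(195, -759), -1) = Pow(-564, -1) = Rational(-1, 564)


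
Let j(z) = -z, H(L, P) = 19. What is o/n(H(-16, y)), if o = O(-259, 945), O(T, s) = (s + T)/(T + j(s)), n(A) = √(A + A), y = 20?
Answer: -49*√38/3268 ≈ -0.092428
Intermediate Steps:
n(A) = √2*√A (n(A) = √(2*A) = √2*√A)
O(T, s) = (T + s)/(T - s) (O(T, s) = (s + T)/(T - s) = (T + s)/(T - s))
o = -49/86 (o = (-259 + 945)/(-259 - 1*945) = 686/(-259 - 945) = 686/(-1204) = -1/1204*686 = -49/86 ≈ -0.56977)
o/n(H(-16, y)) = -49*√38/38/86 = -49*√38/3268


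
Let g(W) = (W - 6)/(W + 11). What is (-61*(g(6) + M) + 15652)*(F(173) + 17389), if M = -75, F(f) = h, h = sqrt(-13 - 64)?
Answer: 351727303 + 20227*I*sqrt(77) ≈ 3.5173e+8 + 1.7749e+5*I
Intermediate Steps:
g(W) = (-6 + W)/(11 + W)
h = I*sqrt(77) (h = sqrt(-77) = I*sqrt(77) ≈ 8.775*I)
F(f) = I*sqrt(77)
(-61*(g(6) + M) + 15652)*(F(173) + 17389) = (-61*((-6 + 6)/(11 + 6) - 75) + 15652)*(I*sqrt(77) + 17389) = (-61*(0/17 - 75) + 15652)*(17389 + I*sqrt(77)) = (-61*((1/17)*0 - 75) + 15652)*(17389 + I*sqrt(77)) = (-61*(0 - 75) + 15652)*(17389 + I*sqrt(77)) = (-61*(-75) + 15652)*(17389 + I*sqrt(77)) = (4575 + 15652)*(17389 + I*sqrt(77)) = 20227*(17389 + I*sqrt(77)) = 351727303 + 20227*I*sqrt(77)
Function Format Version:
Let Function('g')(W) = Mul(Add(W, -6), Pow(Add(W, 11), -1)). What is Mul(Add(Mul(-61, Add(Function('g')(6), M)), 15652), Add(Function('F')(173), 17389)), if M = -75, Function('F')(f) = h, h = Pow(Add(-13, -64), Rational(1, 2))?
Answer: Add(351727303, Mul(20227, I, Pow(77, Rational(1, 2)))) ≈ Add(3.5173e+8, Mul(1.7749e+5, I))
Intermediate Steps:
Function('g')(W) = Mul(Pow(Add(11, W), -1), Add(-6, W)) (Function('g')(W) = Mul(Add(-6, W), Pow(Add(11, W), -1)) = Mul(Pow(Add(11, W), -1), Add(-6, W)))
h = Mul(I, Pow(77, Rational(1, 2))) (h = Pow(-77, Rational(1, 2)) = Mul(I, Pow(77, Rational(1, 2))) ≈ Mul(8.7750, I))
Function('F')(f) = Mul(I, Pow(77, Rational(1, 2)))
Mul(Add(Mul(-61, Add(Function('g')(6), M)), 15652), Add(Function('F')(173), 17389)) = Mul(Add(Mul(-61, Add(Mul(Pow(Add(11, 6), -1), Add(-6, 6)), -75)), 15652), Add(Mul(I, Pow(77, Rational(1, 2))), 17389)) = Mul(Add(Mul(-61, Add(Mul(Pow(17, -1), 0), -75)), 15652), Add(17389, Mul(I, Pow(77, Rational(1, 2))))) = Mul(Add(Mul(-61, Add(Mul(Rational(1, 17), 0), -75)), 15652), Add(17389, Mul(I, Pow(77, Rational(1, 2))))) = Mul(Add(Mul(-61, Add(0, -75)), 15652), Add(17389, Mul(I, Pow(77, Rational(1, 2))))) = Mul(Add(Mul(-61, -75), 15652), Add(17389, Mul(I, Pow(77, Rational(1, 2))))) = Mul(Add(4575, 15652), Add(17389, Mul(I, Pow(77, Rational(1, 2))))) = Mul(20227, Add(17389, Mul(I, Pow(77, Rational(1, 2))))) = Add(351727303, Mul(20227, I, Pow(77, Rational(1, 2))))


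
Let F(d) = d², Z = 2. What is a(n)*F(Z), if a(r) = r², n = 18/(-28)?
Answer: 81/49 ≈ 1.6531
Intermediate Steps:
n = -9/14 (n = 18*(-1/28) = -9/14 ≈ -0.64286)
a(n)*F(Z) = (-9/14)²*2² = (81/196)*4 = 81/49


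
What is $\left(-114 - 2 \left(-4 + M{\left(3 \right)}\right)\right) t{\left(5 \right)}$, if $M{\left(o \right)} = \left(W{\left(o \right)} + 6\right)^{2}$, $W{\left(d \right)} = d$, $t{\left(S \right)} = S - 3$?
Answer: $-536$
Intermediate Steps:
$t{\left(S \right)} = -3 + S$ ($t{\left(S \right)} = S - 3 = -3 + S$)
$M{\left(o \right)} = \left(6 + o\right)^{2}$ ($M{\left(o \right)} = \left(o + 6\right)^{2} = \left(6 + o\right)^{2}$)
$\left(-114 - 2 \left(-4 + M{\left(3 \right)}\right)\right) t{\left(5 \right)} = \left(-114 - 2 \left(-4 + \left(6 + 3\right)^{2}\right)\right) \left(-3 + 5\right) = \left(-114 - 2 \left(-4 + 9^{2}\right)\right) 2 = \left(-114 - 2 \left(-4 + 81\right)\right) 2 = \left(-114 - 154\right) 2 = \left(-268\right) 2 = -536$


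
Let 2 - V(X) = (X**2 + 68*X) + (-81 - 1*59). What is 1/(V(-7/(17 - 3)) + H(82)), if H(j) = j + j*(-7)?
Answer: -4/1265 ≈ -0.0031621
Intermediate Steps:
H(j) = -6*j (H(j) = j - 7*j = -6*j)
V(X) = 142 - X**2 - 68*X (V(X) = 2 - ((X**2 + 68*X) + (-81 - 1*59)) = 2 - ((X**2 + 68*X) + (-81 - 59)) = 2 - ((X**2 + 68*X) - 140) = 2 - (-140 + X**2 + 68*X) = 2 + (140 - X**2 - 68*X) = 142 - X**2 - 68*X)
1/(V(-7/(17 - 3)) + H(82)) = 1/((142 - (-7/(17 - 3))**2 - 68*(-7)/(17 - 3)) - 6*82) = 1/((142 - (-7/14)**2 - 68*(-7)/14) - 492) = 1/((142 - ((1/14)*(-7))**2 - 34*(-7)/7) - 492) = 1/((142 - (-1/2)**2 - 68*(-1/2)) - 492) = 1/((142 - 1*1/4 + 34) - 492) = 1/((142 - 1/4 + 34) - 492) = 1/(703/4 - 492) = 1/(-1265/4) = -4/1265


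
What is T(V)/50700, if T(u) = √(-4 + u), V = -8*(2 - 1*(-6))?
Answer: I*√17/25350 ≈ 0.00016265*I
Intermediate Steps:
V = -64 (V = -8*(2 + 6) = -8*8 = -64)
T(V)/50700 = √(-4 - 64)/50700 = √(-68)*(1/50700) = (2*I*√17)*(1/50700) = I*√17/25350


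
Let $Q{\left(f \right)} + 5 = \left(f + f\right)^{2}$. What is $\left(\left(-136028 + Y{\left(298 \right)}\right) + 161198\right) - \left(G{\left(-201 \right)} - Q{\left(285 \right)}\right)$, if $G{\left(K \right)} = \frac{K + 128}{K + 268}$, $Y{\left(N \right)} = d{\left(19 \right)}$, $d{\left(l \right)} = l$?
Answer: $\frac{23455701}{67} \approx 3.5009 \cdot 10^{5}$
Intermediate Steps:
$Y{\left(N \right)} = 19$
$G{\left(K \right)} = \frac{128 + K}{268 + K}$
$Q{\left(f \right)} = -5 + 4 f^{2}$ ($Q{\left(f \right)} = -5 + \left(f + f\right)^{2} = -5 + \left(2 f\right)^{2} = -5 + 4 f^{2}$)
$\left(\left(-136028 + Y{\left(298 \right)}\right) + 161198\right) - \left(G{\left(-201 \right)} - Q{\left(285 \right)}\right) = \left(\left(-136028 + 19\right) + 161198\right) - \left(\frac{128 - 201}{268 - 201} - \left(-5 + 4 \cdot 285^{2}\right)\right) = \left(-136009 + 161198\right) - \left(\frac{1}{67} \left(-73\right) - \left(-5 + 4 \cdot 81225\right)\right) = 25189 - \left(\frac{1}{67} \left(-73\right) - \left(-5 + 324900\right)\right) = 25189 - \left(- \frac{73}{67} - 324895\right) = 25189 - - \frac{21768038}{67} = 25189 + \frac{21768038}{67} = \frac{23455701}{67}$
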